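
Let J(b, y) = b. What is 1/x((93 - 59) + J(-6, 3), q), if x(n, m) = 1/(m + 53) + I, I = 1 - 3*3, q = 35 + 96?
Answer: -184/1471 ≈ -0.12508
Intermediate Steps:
q = 131
I = -8 (I = 1 - 9 = -8)
x(n, m) = -8 + 1/(53 + m) (x(n, m) = 1/(m + 53) - 8 = 1/(53 + m) - 8 = -8 + 1/(53 + m))
1/x((93 - 59) + J(-6, 3), q) = 1/((-423 - 8*131)/(53 + 131)) = 1/((-423 - 1048)/184) = 1/((1/184)*(-1471)) = 1/(-1471/184) = -184/1471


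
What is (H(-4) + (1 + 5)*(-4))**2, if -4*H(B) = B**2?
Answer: 784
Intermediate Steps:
H(B) = -B**2/4
(H(-4) + (1 + 5)*(-4))**2 = (-1/4*(-4)**2 + (1 + 5)*(-4))**2 = (-1/4*16 + 6*(-4))**2 = (-4 - 24)**2 = (-28)**2 = 784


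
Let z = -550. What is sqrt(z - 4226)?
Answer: 2*I*sqrt(1194) ≈ 69.109*I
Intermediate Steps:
sqrt(z - 4226) = sqrt(-550 - 4226) = sqrt(-4776) = 2*I*sqrt(1194)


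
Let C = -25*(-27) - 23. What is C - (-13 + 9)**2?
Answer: 636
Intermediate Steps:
C = 652 (C = 675 - 23 = 652)
C - (-13 + 9)**2 = 652 - (-13 + 9)**2 = 652 - 1*(-4)**2 = 652 - 1*16 = 652 - 16 = 636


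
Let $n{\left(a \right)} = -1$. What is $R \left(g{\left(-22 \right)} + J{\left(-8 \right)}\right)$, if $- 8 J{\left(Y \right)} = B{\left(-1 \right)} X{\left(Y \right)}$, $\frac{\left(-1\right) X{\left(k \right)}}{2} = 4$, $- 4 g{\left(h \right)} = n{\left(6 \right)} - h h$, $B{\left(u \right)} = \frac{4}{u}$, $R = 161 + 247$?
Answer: $47838$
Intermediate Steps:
$R = 408$
$g{\left(h \right)} = \frac{1}{4} + \frac{h^{2}}{4}$ ($g{\left(h \right)} = - \frac{-1 - h h}{4} = - \frac{-1 - h^{2}}{4} = \frac{1}{4} + \frac{h^{2}}{4}$)
$X{\left(k \right)} = -8$ ($X{\left(k \right)} = \left(-2\right) 4 = -8$)
$J{\left(Y \right)} = -4$ ($J{\left(Y \right)} = - \frac{\frac{4}{-1} \left(-8\right)}{8} = - \frac{4 \left(-1\right) \left(-8\right)}{8} = - \frac{\left(-4\right) \left(-8\right)}{8} = \left(- \frac{1}{8}\right) 32 = -4$)
$R \left(g{\left(-22 \right)} + J{\left(-8 \right)}\right) = 408 \left(\left(\frac{1}{4} + \frac{\left(-22\right)^{2}}{4}\right) - 4\right) = 408 \left(\left(\frac{1}{4} + \frac{1}{4} \cdot 484\right) - 4\right) = 408 \left(\left(\frac{1}{4} + 121\right) - 4\right) = 408 \left(\frac{485}{4} - 4\right) = 408 \cdot \frac{469}{4} = 47838$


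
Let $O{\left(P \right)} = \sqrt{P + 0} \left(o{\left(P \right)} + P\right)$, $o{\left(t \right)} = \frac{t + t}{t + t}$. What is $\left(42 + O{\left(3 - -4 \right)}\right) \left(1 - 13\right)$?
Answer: $-504 - 96 \sqrt{7} \approx -757.99$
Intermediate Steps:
$o{\left(t \right)} = 1$ ($o{\left(t \right)} = \frac{2 t}{2 t} = 2 t \frac{1}{2 t} = 1$)
$O{\left(P \right)} = \sqrt{P} \left(1 + P\right)$ ($O{\left(P \right)} = \sqrt{P + 0} \left(1 + P\right) = \sqrt{P} \left(1 + P\right)$)
$\left(42 + O{\left(3 - -4 \right)}\right) \left(1 - 13\right) = \left(42 + \sqrt{3 - -4} \left(1 + \left(3 - -4\right)\right)\right) \left(1 - 13\right) = \left(42 + \sqrt{3 + 4} \left(1 + \left(3 + 4\right)\right)\right) \left(1 - 13\right) = \left(42 + \sqrt{7} \left(1 + 7\right)\right) \left(-12\right) = \left(42 + \sqrt{7} \cdot 8\right) \left(-12\right) = \left(42 + 8 \sqrt{7}\right) \left(-12\right) = -504 - 96 \sqrt{7}$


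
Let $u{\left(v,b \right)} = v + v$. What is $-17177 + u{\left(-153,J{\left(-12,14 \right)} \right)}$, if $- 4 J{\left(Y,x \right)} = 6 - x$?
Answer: $-17483$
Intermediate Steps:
$J{\left(Y,x \right)} = - \frac{3}{2} + \frac{x}{4}$ ($J{\left(Y,x \right)} = - \frac{6 - x}{4} = - \frac{3}{2} + \frac{x}{4}$)
$u{\left(v,b \right)} = 2 v$
$-17177 + u{\left(-153,J{\left(-12,14 \right)} \right)} = -17177 + 2 \left(-153\right) = -17177 - 306 = -17483$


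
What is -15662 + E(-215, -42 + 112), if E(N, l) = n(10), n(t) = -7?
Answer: -15669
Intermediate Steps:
E(N, l) = -7
-15662 + E(-215, -42 + 112) = -15662 - 7 = -15669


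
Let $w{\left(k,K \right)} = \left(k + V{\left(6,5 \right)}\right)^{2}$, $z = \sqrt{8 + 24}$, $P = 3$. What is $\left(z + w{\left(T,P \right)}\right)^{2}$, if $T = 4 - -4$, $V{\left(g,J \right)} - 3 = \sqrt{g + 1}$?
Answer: $\left(\left(11 + \sqrt{7}\right)^{2} + 4 \sqrt{2}\right)^{2} \approx 36812.0$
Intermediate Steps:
$V{\left(g,J \right)} = 3 + \sqrt{1 + g}$ ($V{\left(g,J \right)} = 3 + \sqrt{g + 1} = 3 + \sqrt{1 + g}$)
$z = 4 \sqrt{2}$ ($z = \sqrt{32} = 4 \sqrt{2} \approx 5.6569$)
$T = 8$ ($T = 4 + 4 = 8$)
$w{\left(k,K \right)} = \left(3 + k + \sqrt{7}\right)^{2}$ ($w{\left(k,K \right)} = \left(k + \left(3 + \sqrt{1 + 6}\right)\right)^{2} = \left(k + \left(3 + \sqrt{7}\right)\right)^{2} = \left(3 + k + \sqrt{7}\right)^{2}$)
$\left(z + w{\left(T,P \right)}\right)^{2} = \left(4 \sqrt{2} + \left(3 + 8 + \sqrt{7}\right)^{2}\right)^{2} = \left(4 \sqrt{2} + \left(11 + \sqrt{7}\right)^{2}\right)^{2} = \left(\left(11 + \sqrt{7}\right)^{2} + 4 \sqrt{2}\right)^{2}$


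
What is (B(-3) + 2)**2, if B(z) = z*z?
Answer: 121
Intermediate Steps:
B(z) = z**2
(B(-3) + 2)**2 = ((-3)**2 + 2)**2 = (9 + 2)**2 = 11**2 = 121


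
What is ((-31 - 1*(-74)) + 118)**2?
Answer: 25921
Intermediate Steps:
((-31 - 1*(-74)) + 118)**2 = ((-31 + 74) + 118)**2 = (43 + 118)**2 = 161**2 = 25921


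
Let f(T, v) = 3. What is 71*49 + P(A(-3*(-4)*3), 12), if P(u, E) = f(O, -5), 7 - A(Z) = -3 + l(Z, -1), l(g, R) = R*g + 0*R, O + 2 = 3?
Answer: 3482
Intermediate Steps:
O = 1 (O = -2 + 3 = 1)
l(g, R) = R*g (l(g, R) = R*g + 0 = R*g)
A(Z) = 10 + Z (A(Z) = 7 - (-3 - Z) = 7 + (3 + Z) = 10 + Z)
P(u, E) = 3
71*49 + P(A(-3*(-4)*3), 12) = 71*49 + 3 = 3479 + 3 = 3482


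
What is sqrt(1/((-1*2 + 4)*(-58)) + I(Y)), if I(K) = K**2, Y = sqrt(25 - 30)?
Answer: I*sqrt(16849)/58 ≈ 2.238*I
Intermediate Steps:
Y = I*sqrt(5) (Y = sqrt(-5) = I*sqrt(5) ≈ 2.2361*I)
sqrt(1/((-1*2 + 4)*(-58)) + I(Y)) = sqrt(1/((-1*2 + 4)*(-58)) + (I*sqrt(5))**2) = sqrt(1/((-2 + 4)*(-58)) - 5) = sqrt(1/(2*(-58)) - 5) = sqrt(1/(-116) - 5) = sqrt(-1/116 - 5) = sqrt(-581/116) = I*sqrt(16849)/58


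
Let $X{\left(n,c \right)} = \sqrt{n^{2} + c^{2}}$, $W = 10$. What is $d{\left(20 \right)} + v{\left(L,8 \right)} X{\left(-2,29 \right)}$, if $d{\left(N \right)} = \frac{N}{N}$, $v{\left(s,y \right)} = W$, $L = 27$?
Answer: $1 + 130 \sqrt{5} \approx 291.69$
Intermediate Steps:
$X{\left(n,c \right)} = \sqrt{c^{2} + n^{2}}$
$v{\left(s,y \right)} = 10$
$d{\left(N \right)} = 1$
$d{\left(20 \right)} + v{\left(L,8 \right)} X{\left(-2,29 \right)} = 1 + 10 \sqrt{29^{2} + \left(-2\right)^{2}} = 1 + 10 \sqrt{841 + 4} = 1 + 10 \sqrt{845} = 1 + 10 \cdot 13 \sqrt{5} = 1 + 130 \sqrt{5}$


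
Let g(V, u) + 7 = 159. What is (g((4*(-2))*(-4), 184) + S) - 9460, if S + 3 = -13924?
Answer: -23235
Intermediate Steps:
g(V, u) = 152 (g(V, u) = -7 + 159 = 152)
S = -13927 (S = -3 - 13924 = -13927)
(g((4*(-2))*(-4), 184) + S) - 9460 = (152 - 13927) - 9460 = -13775 - 9460 = -23235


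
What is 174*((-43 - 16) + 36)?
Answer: -4002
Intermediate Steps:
174*((-43 - 16) + 36) = 174*(-59 + 36) = 174*(-23) = -4002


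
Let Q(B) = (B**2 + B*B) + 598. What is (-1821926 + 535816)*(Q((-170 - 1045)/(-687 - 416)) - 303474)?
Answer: 473904160192377740/1216609 ≈ 3.8953e+11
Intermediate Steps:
Q(B) = 598 + 2*B**2 (Q(B) = (B**2 + B**2) + 598 = 2*B**2 + 598 = 598 + 2*B**2)
(-1821926 + 535816)*(Q((-170 - 1045)/(-687 - 416)) - 303474) = (-1821926 + 535816)*((598 + 2*((-170 - 1045)/(-687 - 416))**2) - 303474) = -1286110*((598 + 2*(-1215/(-1103))**2) - 303474) = -1286110*((598 + 2*(-1215*(-1/1103))**2) - 303474) = -1286110*((598 + 2*(1215/1103)**2) - 303474) = -1286110*((598 + 2*(1476225/1216609)) - 303474) = -1286110*((598 + 2952450/1216609) - 303474) = -1286110*(730484632/1216609 - 303474) = -1286110*(-368478715034/1216609) = 473904160192377740/1216609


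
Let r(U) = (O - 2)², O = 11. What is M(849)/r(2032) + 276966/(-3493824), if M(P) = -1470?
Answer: -286575307/15722208 ≈ -18.227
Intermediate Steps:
r(U) = 81 (r(U) = (11 - 2)² = 9² = 81)
M(849)/r(2032) + 276966/(-3493824) = -1470/81 + 276966/(-3493824) = -1470*1/81 + 276966*(-1/3493824) = -490/27 - 46161/582304 = -286575307/15722208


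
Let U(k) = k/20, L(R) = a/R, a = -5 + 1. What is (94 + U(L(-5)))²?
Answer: 5527201/625 ≈ 8843.5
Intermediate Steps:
a = -4
L(R) = -4/R
U(k) = k/20 (U(k) = k*(1/20) = k/20)
(94 + U(L(-5)))² = (94 + (-4/(-5))/20)² = (94 + (-4*(-⅕))/20)² = (94 + (1/20)*(⅘))² = (94 + 1/25)² = (2351/25)² = 5527201/625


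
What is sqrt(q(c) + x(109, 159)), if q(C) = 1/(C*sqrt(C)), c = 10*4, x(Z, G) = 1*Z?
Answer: sqrt(174400 + 2*sqrt(10))/40 ≈ 10.440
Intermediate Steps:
x(Z, G) = Z
c = 40
q(C) = C**(-3/2) (q(C) = 1/(C**(3/2)) = C**(-3/2))
sqrt(q(c) + x(109, 159)) = sqrt(40**(-3/2) + 109) = sqrt(sqrt(10)/800 + 109) = sqrt(109 + sqrt(10)/800)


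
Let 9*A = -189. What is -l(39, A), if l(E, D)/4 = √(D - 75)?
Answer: -16*I*√6 ≈ -39.192*I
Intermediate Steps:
A = -21 (A = (⅑)*(-189) = -21)
l(E, D) = 4*√(-75 + D) (l(E, D) = 4*√(D - 75) = 4*√(-75 + D))
-l(39, A) = -4*√(-75 - 21) = -4*√(-96) = -4*4*I*√6 = -16*I*√6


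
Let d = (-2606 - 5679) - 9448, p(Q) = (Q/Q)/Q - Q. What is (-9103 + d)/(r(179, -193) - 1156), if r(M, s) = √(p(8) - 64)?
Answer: 248179328/10691263 + 268360*I*√46/10691263 ≈ 23.213 + 0.17024*I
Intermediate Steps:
p(Q) = 1/Q - Q
r(M, s) = 5*I*√46/4 (r(M, s) = √((1/8 - 1*8) - 64) = √((⅛ - 8) - 64) = √(-63/8 - 64) = √(-575/8) = 5*I*√46/4)
d = -17733 (d = -8285 - 9448 = -17733)
(-9103 + d)/(r(179, -193) - 1156) = (-9103 - 17733)/(5*I*√46/4 - 1156) = -26836/(-1156 + 5*I*√46/4)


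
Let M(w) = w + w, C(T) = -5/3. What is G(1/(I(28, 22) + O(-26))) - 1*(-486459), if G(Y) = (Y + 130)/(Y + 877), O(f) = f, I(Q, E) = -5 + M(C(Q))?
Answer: 43940881939/90328 ≈ 4.8646e+5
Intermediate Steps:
C(T) = -5/3 (C(T) = -5*⅓ = -5/3)
M(w) = 2*w
I(Q, E) = -25/3 (I(Q, E) = -5 + 2*(-5/3) = -5 - 10/3 = -25/3)
G(Y) = (130 + Y)/(877 + Y)
G(1/(I(28, 22) + O(-26))) - 1*(-486459) = (130 + 1/(-25/3 - 26))/(877 + 1/(-25/3 - 26)) - 1*(-486459) = (130 + 1/(-103/3))/(877 + 1/(-103/3)) + 486459 = (130 - 3/103)/(877 - 3/103) + 486459 = (13387/103)/(90328/103) + 486459 = (103/90328)*(13387/103) + 486459 = 13387/90328 + 486459 = 43940881939/90328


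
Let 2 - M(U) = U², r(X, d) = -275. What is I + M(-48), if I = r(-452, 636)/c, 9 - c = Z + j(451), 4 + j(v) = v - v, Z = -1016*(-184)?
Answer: -430314887/186931 ≈ -2302.0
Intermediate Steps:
Z = 186944
M(U) = 2 - U²
j(v) = -4 (j(v) = -4 + (v - v) = -4 + 0 = -4)
c = -186931 (c = 9 - (186944 - 4) = 9 - 1*186940 = 9 - 186940 = -186931)
I = 275/186931 (I = -275/(-186931) = -275*(-1/186931) = 275/186931 ≈ 0.0014711)
I + M(-48) = 275/186931 + (2 - 1*(-48)²) = 275/186931 + (2 - 1*2304) = 275/186931 + (2 - 2304) = 275/186931 - 2302 = -430314887/186931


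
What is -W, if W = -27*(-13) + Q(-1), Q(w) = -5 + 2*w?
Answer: -344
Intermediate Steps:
W = 344 (W = -27*(-13) + (-5 + 2*(-1)) = 351 + (-5 - 2) = 351 - 7 = 344)
-W = -1*344 = -344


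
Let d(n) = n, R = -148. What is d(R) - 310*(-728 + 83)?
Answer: 199802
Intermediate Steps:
d(R) - 310*(-728 + 83) = -148 - 310*(-728 + 83) = -148 - 310*(-645) = -148 - 1*(-199950) = -148 + 199950 = 199802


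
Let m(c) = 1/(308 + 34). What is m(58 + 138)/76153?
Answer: 1/26044326 ≈ 3.8396e-8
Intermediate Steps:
m(c) = 1/342
m(58 + 138)/76153 = (1/342)/76153 = (1/342)*(1/76153) = 1/26044326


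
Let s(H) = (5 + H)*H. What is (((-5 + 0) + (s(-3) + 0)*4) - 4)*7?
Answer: -231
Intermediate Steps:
s(H) = H*(5 + H)
(((-5 + 0) + (s(-3) + 0)*4) - 4)*7 = (((-5 + 0) + (-3*(5 - 3) + 0)*4) - 4)*7 = ((-5 + (-3*2 + 0)*4) - 4)*7 = ((-5 + (-6 + 0)*4) - 4)*7 = ((-5 - 6*4) - 4)*7 = ((-5 - 24) - 4)*7 = (-29 - 4)*7 = -33*7 = -231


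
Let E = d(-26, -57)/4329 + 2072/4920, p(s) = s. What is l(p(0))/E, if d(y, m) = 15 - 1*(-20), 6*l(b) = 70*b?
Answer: 0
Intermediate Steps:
l(b) = 35*b/3 (l(b) = (70*b)/6 = 35*b/3)
d(y, m) = 35 (d(y, m) = 15 + 20 = 35)
E = 380912/887445 (E = 35/4329 + 2072/4920 = 35*(1/4329) + 2072*(1/4920) = 35/4329 + 259/615 = 380912/887445 ≈ 0.42922)
l(p(0))/E = ((35/3)*0)/(380912/887445) = 0*(887445/380912) = 0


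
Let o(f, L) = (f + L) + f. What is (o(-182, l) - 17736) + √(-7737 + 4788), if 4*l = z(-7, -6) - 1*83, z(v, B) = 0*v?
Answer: -72483/4 + I*√2949 ≈ -18121.0 + 54.305*I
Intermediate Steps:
z(v, B) = 0
l = -83/4 (l = (0 - 1*83)/4 = (0 - 83)/4 = (¼)*(-83) = -83/4 ≈ -20.750)
o(f, L) = L + 2*f (o(f, L) = (L + f) + f = L + 2*f)
(o(-182, l) - 17736) + √(-7737 + 4788) = ((-83/4 + 2*(-182)) - 17736) + √(-7737 + 4788) = ((-83/4 - 364) - 17736) + √(-2949) = (-1539/4 - 17736) + I*√2949 = -72483/4 + I*√2949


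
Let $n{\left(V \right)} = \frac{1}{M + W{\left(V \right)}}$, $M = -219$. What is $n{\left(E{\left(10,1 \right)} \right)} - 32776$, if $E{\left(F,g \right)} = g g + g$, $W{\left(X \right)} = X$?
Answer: $- \frac{7112393}{217} \approx -32776.0$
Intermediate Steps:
$E{\left(F,g \right)} = g + g^{2}$ ($E{\left(F,g \right)} = g^{2} + g = g + g^{2}$)
$n{\left(V \right)} = \frac{1}{-219 + V}$
$n{\left(E{\left(10,1 \right)} \right)} - 32776 = \frac{1}{-219 + 1 \left(1 + 1\right)} - 32776 = \frac{1}{-219 + 1 \cdot 2} - 32776 = \frac{1}{-219 + 2} - 32776 = \frac{1}{-217} - 32776 = - \frac{1}{217} - 32776 = - \frac{7112393}{217}$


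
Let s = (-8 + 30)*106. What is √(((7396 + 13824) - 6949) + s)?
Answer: √16603 ≈ 128.85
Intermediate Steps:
s = 2332 (s = 22*106 = 2332)
√(((7396 + 13824) - 6949) + s) = √(((7396 + 13824) - 6949) + 2332) = √((21220 - 6949) + 2332) = √(14271 + 2332) = √16603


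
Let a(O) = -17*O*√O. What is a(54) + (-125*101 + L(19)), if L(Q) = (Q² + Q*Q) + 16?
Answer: -11887 - 2754*√6 ≈ -18633.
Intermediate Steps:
L(Q) = 16 + 2*Q² (L(Q) = (Q² + Q²) + 16 = 2*Q² + 16 = 16 + 2*Q²)
a(O) = -17*O^(3/2)
a(54) + (-125*101 + L(19)) = -2754*√6 + (-125*101 + (16 + 2*19²)) = -2754*√6 + (-12625 + (16 + 2*361)) = -2754*√6 + (-12625 + (16 + 722)) = -2754*√6 + (-12625 + 738) = -2754*√6 - 11887 = -11887 - 2754*√6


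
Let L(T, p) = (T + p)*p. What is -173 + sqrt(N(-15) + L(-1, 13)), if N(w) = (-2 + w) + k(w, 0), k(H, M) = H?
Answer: -173 + 2*sqrt(31) ≈ -161.86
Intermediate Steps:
L(T, p) = p*(T + p)
N(w) = -2 + 2*w (N(w) = (-2 + w) + w = -2 + 2*w)
-173 + sqrt(N(-15) + L(-1, 13)) = -173 + sqrt((-2 + 2*(-15)) + 13*(-1 + 13)) = -173 + sqrt((-2 - 30) + 13*12) = -173 + sqrt(-32 + 156) = -173 + sqrt(124) = -173 + 2*sqrt(31)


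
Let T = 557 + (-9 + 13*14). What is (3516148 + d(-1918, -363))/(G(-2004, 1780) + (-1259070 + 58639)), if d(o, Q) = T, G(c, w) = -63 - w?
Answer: -1758439/601137 ≈ -2.9252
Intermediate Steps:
T = 730 (T = 557 + (-9 + 182) = 557 + 173 = 730)
d(o, Q) = 730
(3516148 + d(-1918, -363))/(G(-2004, 1780) + (-1259070 + 58639)) = (3516148 + 730)/((-63 - 1*1780) + (-1259070 + 58639)) = 3516878/((-63 - 1780) - 1200431) = 3516878/(-1843 - 1200431) = 3516878/(-1202274) = 3516878*(-1/1202274) = -1758439/601137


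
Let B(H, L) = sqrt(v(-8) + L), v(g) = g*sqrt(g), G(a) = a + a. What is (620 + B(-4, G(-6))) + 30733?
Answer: 31353 + 2*sqrt(-3 - 4*I*sqrt(2)) ≈ 31356.0 - 4.3366*I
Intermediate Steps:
G(a) = 2*a
v(g) = g**(3/2)
B(H, L) = sqrt(L - 16*I*sqrt(2)) (B(H, L) = sqrt((-8)**(3/2) + L) = sqrt(-16*I*sqrt(2) + L) = sqrt(L - 16*I*sqrt(2)))
(620 + B(-4, G(-6))) + 30733 = (620 + sqrt(2*(-6) - 16*I*sqrt(2))) + 30733 = (620 + sqrt(-12 - 16*I*sqrt(2))) + 30733 = 31353 + sqrt(-12 - 16*I*sqrt(2))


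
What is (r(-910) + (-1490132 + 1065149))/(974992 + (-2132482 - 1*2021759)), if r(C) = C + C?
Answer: 426803/3179249 ≈ 0.13425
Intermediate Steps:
r(C) = 2*C
(r(-910) + (-1490132 + 1065149))/(974992 + (-2132482 - 1*2021759)) = (2*(-910) + (-1490132 + 1065149))/(974992 + (-2132482 - 1*2021759)) = (-1820 - 424983)/(974992 + (-2132482 - 2021759)) = -426803/(974992 - 4154241) = -426803/(-3179249) = -426803*(-1/3179249) = 426803/3179249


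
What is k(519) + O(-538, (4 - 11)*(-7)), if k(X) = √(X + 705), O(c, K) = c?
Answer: -538 + 6*√34 ≈ -503.01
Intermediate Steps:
k(X) = √(705 + X)
k(519) + O(-538, (4 - 11)*(-7)) = √(705 + 519) - 538 = √1224 - 538 = 6*√34 - 538 = -538 + 6*√34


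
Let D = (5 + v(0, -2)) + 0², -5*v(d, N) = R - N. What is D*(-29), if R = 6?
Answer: -493/5 ≈ -98.600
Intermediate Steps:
v(d, N) = -6/5 + N/5 (v(d, N) = -(6 - N)/5 = -6/5 + N/5)
D = 17/5 (D = (5 + (-6/5 + (⅕)*(-2))) + 0² = (5 + (-6/5 - ⅖)) + 0 = (5 - 8/5) + 0 = 17/5 + 0 = 17/5 ≈ 3.4000)
D*(-29) = (17/5)*(-29) = -493/5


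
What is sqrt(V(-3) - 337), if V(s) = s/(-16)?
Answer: I*sqrt(5389)/4 ≈ 18.352*I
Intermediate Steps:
V(s) = -s/16 (V(s) = s*(-1/16) = -s/16)
sqrt(V(-3) - 337) = sqrt(-1/16*(-3) - 337) = sqrt(3/16 - 337) = sqrt(-5389/16) = I*sqrt(5389)/4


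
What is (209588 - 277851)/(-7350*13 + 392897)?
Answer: -68263/297347 ≈ -0.22957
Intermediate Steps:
(209588 - 277851)/(-7350*13 + 392897) = -68263/(-95550 + 392897) = -68263/297347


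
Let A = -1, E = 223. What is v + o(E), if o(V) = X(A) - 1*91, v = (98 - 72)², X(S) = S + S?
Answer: 583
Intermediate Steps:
X(S) = 2*S
v = 676 (v = 26² = 676)
o(V) = -93 (o(V) = 2*(-1) - 1*91 = -2 - 91 = -93)
v + o(E) = 676 - 93 = 583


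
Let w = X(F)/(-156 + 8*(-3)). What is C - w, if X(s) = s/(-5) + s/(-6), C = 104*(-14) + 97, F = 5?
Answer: -1467731/1080 ≈ -1359.0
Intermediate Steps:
C = -1359 (C = -1456 + 97 = -1359)
X(s) = -11*s/30 (X(s) = s*(-1/5) + s*(-1/6) = -s/5 - s/6 = -11*s/30)
w = 11/1080 (w = (-11/30*5)/(-156 + 8*(-3)) = -11/(6*(-156 - 24)) = -11/6/(-180) = -11/6*(-1/180) = 11/1080 ≈ 0.010185)
C - w = -1359 - 1*11/1080 = -1359 - 11/1080 = -1467731/1080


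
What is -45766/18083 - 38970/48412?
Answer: -112319927/33670546 ≈ -3.3358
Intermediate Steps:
-45766/18083 - 38970/48412 = -45766*1/18083 - 38970*1/48412 = -45766/18083 - 19485/24206 = -112319927/33670546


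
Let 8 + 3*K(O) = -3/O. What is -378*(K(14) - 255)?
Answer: 97425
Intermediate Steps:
K(O) = -8/3 - 1/O (K(O) = -8/3 + (-3/O)/3 = -8/3 - 1/O)
-378*(K(14) - 255) = -378*((-8/3 - 1/14) - 255) = -378*(-115/42 - 255) = -378*(-10825/42) = 97425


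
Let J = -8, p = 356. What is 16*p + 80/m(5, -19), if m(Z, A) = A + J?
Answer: 153712/27 ≈ 5693.0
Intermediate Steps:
m(Z, A) = -8 + A (m(Z, A) = A - 8 = -8 + A)
16*p + 80/m(5, -19) = 16*356 + 80/(-8 - 19) = 5696 + 80/(-27) = 5696 + 80*(-1/27) = 5696 - 80/27 = 153712/27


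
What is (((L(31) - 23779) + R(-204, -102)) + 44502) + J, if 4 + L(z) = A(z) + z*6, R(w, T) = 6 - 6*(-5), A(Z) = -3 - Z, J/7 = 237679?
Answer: 1684660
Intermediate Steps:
J = 1663753 (J = 7*237679 = 1663753)
R(w, T) = 36 (R(w, T) = 6 + 30 = 36)
L(z) = -7 + 5*z (L(z) = -4 + ((-3 - z) + z*6) = -4 + ((-3 - z) + 6*z) = -4 + (-3 + 5*z) = -7 + 5*z)
(((L(31) - 23779) + R(-204, -102)) + 44502) + J = ((((-7 + 5*31) - 23779) + 36) + 44502) + 1663753 = ((((-7 + 155) - 23779) + 36) + 44502) + 1663753 = (((148 - 23779) + 36) + 44502) + 1663753 = ((-23631 + 36) + 44502) + 1663753 = (-23595 + 44502) + 1663753 = 20907 + 1663753 = 1684660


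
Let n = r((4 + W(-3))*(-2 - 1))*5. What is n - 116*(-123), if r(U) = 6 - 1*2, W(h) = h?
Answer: 14288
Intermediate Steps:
r(U) = 4 (r(U) = 6 - 2 = 4)
n = 20 (n = 4*5 = 20)
n - 116*(-123) = 20 - 116*(-123) = 20 + 14268 = 14288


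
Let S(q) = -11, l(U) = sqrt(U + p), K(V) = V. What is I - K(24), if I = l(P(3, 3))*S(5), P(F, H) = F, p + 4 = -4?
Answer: -24 - 11*I*sqrt(5) ≈ -24.0 - 24.597*I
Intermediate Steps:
p = -8 (p = -4 - 4 = -8)
l(U) = sqrt(-8 + U) (l(U) = sqrt(U - 8) = sqrt(-8 + U))
I = -11*I*sqrt(5) (I = sqrt(-8 + 3)*(-11) = sqrt(-5)*(-11) = (I*sqrt(5))*(-11) = -11*I*sqrt(5) ≈ -24.597*I)
I - K(24) = -11*I*sqrt(5) - 1*24 = -11*I*sqrt(5) - 24 = -24 - 11*I*sqrt(5)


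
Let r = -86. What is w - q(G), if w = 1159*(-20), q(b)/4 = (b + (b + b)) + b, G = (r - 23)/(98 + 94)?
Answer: -278051/12 ≈ -23171.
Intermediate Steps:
G = -109/192 (G = (-86 - 23)/(98 + 94) = -109/192 ≈ -0.56771)
q(b) = 16*b (q(b) = 4*((b + (b + b)) + b) = 4*((b + 2*b) + b) = 4*(3*b + b) = 4*(4*b) = 16*b)
w = -23180
w - q(G) = -23180 - 16*(-109)/192 = -23180 - 1*(-109/12) = -23180 + 109/12 = -278051/12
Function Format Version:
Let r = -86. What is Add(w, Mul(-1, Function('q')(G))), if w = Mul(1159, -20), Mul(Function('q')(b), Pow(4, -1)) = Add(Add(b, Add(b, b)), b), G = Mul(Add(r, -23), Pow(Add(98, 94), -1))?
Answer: Rational(-278051, 12) ≈ -23171.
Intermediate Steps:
G = Rational(-109, 192) (G = Mul(Add(-86, -23), Pow(Add(98, 94), -1)) = Mul(-109, Pow(192, -1)) = Mul(-109, Rational(1, 192)) = Rational(-109, 192) ≈ -0.56771)
Function('q')(b) = Mul(16, b) (Function('q')(b) = Mul(4, Add(Add(b, Add(b, b)), b)) = Mul(4, Add(Add(b, Mul(2, b)), b)) = Mul(4, Add(Mul(3, b), b)) = Mul(4, Mul(4, b)) = Mul(16, b))
w = -23180
Add(w, Mul(-1, Function('q')(G))) = Add(-23180, Mul(-1, Mul(16, Rational(-109, 192)))) = Add(-23180, Mul(-1, Rational(-109, 12))) = Add(-23180, Rational(109, 12)) = Rational(-278051, 12)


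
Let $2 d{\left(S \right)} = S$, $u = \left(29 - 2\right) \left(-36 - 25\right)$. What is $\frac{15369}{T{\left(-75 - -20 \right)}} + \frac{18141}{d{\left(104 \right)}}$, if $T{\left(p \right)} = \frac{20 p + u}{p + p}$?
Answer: $\frac{137744007}{142844} \approx 964.3$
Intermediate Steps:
$u = -1647$ ($u = 27 \left(-61\right) = -1647$)
$d{\left(S \right)} = \frac{S}{2}$
$T{\left(p \right)} = \frac{-1647 + 20 p}{2 p}$ ($T{\left(p \right)} = \frac{20 p - 1647}{p + p} = \frac{-1647 + 20 p}{2 p}$)
$\frac{15369}{T{\left(-75 - -20 \right)}} + \frac{18141}{d{\left(104 \right)}} = \frac{15369}{10 - \frac{1647}{2 \left(-75 - -20\right)}} + \frac{18141}{\frac{1}{2} \cdot 104} = \frac{15369}{10 - \frac{1647}{2 \left(-75 + 20\right)}} + \frac{18141}{52} = \frac{15369}{10 - \frac{1647}{2 \left(-55\right)}} + 18141 \cdot \frac{1}{52} = \frac{15369}{10 - - \frac{1647}{110}} + \frac{18141}{52} = \frac{15369}{10 + \frac{1647}{110}} + \frac{18141}{52} = \frac{15369}{\frac{2747}{110}} + \frac{18141}{52} = 15369 \cdot \frac{110}{2747} + \frac{18141}{52} = \frac{1690590}{2747} + \frac{18141}{52} = \frac{137744007}{142844}$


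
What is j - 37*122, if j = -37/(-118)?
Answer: -532615/118 ≈ -4513.7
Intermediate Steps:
j = 37/118 (j = -37*(-1/118) = 37/118 ≈ 0.31356)
j - 37*122 = 37/118 - 37*122 = 37/118 - 4514 = -532615/118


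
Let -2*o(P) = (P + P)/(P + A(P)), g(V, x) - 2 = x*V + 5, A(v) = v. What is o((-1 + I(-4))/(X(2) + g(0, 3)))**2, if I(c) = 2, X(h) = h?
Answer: 1/4 ≈ 0.25000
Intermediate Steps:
g(V, x) = 7 + V*x (g(V, x) = 2 + (x*V + 5) = 2 + (V*x + 5) = 2 + (5 + V*x) = 7 + V*x)
o(P) = -1/2 (o(P) = -(P + P)/(2*(P + P)) = -2*P/(2*(2*P)) = -2*P*1/(2*P)/2 = -1/2*1 = -1/2)
o((-1 + I(-4))/(X(2) + g(0, 3)))**2 = (-1/2)**2 = 1/4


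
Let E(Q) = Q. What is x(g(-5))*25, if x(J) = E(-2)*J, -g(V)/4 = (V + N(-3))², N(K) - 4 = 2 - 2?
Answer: 200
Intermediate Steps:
N(K) = 4 (N(K) = 4 + (2 - 2) = 4 + 0 = 4)
g(V) = -4*(4 + V)² (g(V) = -4*(V + 4)² = -4*(4 + V)²)
x(J) = -2*J
x(g(-5))*25 = -(-8)*(4 - 5)²*25 = -(-8)*(-1)²*25 = -(-8)*25 = -2*(-4)*25 = 8*25 = 200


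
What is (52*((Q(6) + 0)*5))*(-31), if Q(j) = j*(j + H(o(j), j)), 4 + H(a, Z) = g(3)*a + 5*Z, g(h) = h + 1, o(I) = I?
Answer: -2708160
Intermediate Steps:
g(h) = 1 + h
H(a, Z) = -4 + 4*a + 5*Z (H(a, Z) = -4 + ((1 + 3)*a + 5*Z) = -4 + (4*a + 5*Z) = -4 + 4*a + 5*Z)
Q(j) = j*(-4 + 10*j) (Q(j) = j*(j + (-4 + 4*j + 5*j)) = j*(j + (-4 + 9*j)) = j*(-4 + 10*j))
(52*((Q(6) + 0)*5))*(-31) = (52*((2*6*(-2 + 5*6) + 0)*5))*(-31) = (52*((2*6*(-2 + 30) + 0)*5))*(-31) = (52*((2*6*28 + 0)*5))*(-31) = (52*((336 + 0)*5))*(-31) = (52*(336*5))*(-31) = (52*1680)*(-31) = 87360*(-31) = -2708160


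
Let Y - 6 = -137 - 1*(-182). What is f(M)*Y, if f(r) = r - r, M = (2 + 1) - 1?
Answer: 0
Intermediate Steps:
Y = 51 (Y = 6 + (-137 - 1*(-182)) = 6 + (-137 + 182) = 6 + 45 = 51)
M = 2 (M = 3 - 1 = 2)
f(r) = 0
f(M)*Y = 0*51 = 0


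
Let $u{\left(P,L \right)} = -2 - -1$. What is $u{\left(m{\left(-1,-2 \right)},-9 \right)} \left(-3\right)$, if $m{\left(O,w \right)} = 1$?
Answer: $3$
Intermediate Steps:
$u{\left(P,L \right)} = -1$ ($u{\left(P,L \right)} = -2 + 1 = -1$)
$u{\left(m{\left(-1,-2 \right)},-9 \right)} \left(-3\right) = \left(-1\right) \left(-3\right) = 3$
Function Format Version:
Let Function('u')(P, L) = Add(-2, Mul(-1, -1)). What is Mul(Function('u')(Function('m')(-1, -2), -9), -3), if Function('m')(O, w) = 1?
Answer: 3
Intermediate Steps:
Function('u')(P, L) = -1 (Function('u')(P, L) = Add(-2, 1) = -1)
Mul(Function('u')(Function('m')(-1, -2), -9), -3) = Mul(-1, -3) = 3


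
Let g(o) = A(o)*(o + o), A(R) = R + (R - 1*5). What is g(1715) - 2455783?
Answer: 9291967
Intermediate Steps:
A(R) = -5 + 2*R (A(R) = R + (R - 5) = R + (-5 + R) = -5 + 2*R)
g(o) = 2*o*(-5 + 2*o) (g(o) = (-5 + 2*o)*(o + o) = (-5 + 2*o)*(2*o) = 2*o*(-5 + 2*o))
g(1715) - 2455783 = 2*1715*(-5 + 2*1715) - 2455783 = 2*1715*(-5 + 3430) - 2455783 = 2*1715*3425 - 2455783 = 11747750 - 2455783 = 9291967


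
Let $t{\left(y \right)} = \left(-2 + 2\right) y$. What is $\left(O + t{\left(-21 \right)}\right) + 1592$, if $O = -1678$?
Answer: $-86$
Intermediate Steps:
$t{\left(y \right)} = 0$ ($t{\left(y \right)} = 0 y = 0$)
$\left(O + t{\left(-21 \right)}\right) + 1592 = \left(-1678 + 0\right) + 1592 = -1678 + 1592 = -86$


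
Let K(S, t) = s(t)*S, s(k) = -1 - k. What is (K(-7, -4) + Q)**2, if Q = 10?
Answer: 121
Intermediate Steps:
K(S, t) = S*(-1 - t) (K(S, t) = (-1 - t)*S = S*(-1 - t))
(K(-7, -4) + Q)**2 = (-1*(-7)*(1 - 4) + 10)**2 = (-1*(-7)*(-3) + 10)**2 = (-21 + 10)**2 = (-11)**2 = 121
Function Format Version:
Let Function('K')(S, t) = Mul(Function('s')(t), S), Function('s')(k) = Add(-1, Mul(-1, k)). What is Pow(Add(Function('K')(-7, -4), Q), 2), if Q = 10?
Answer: 121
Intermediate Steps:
Function('K')(S, t) = Mul(S, Add(-1, Mul(-1, t))) (Function('K')(S, t) = Mul(Add(-1, Mul(-1, t)), S) = Mul(S, Add(-1, Mul(-1, t))))
Pow(Add(Function('K')(-7, -4), Q), 2) = Pow(Add(Mul(-1, -7, Add(1, -4)), 10), 2) = Pow(Add(Mul(-1, -7, -3), 10), 2) = Pow(Add(-21, 10), 2) = Pow(-11, 2) = 121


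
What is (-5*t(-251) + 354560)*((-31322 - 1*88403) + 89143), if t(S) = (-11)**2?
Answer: -10824651810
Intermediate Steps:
t(S) = 121
(-5*t(-251) + 354560)*((-31322 - 1*88403) + 89143) = (-5*121 + 354560)*((-31322 - 1*88403) + 89143) = (-605 + 354560)*((-31322 - 88403) + 89143) = 353955*(-119725 + 89143) = 353955*(-30582) = -10824651810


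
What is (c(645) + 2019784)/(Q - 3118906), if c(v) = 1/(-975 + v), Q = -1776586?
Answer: -666528719/1615512360 ≈ -0.41258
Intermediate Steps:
(c(645) + 2019784)/(Q - 3118906) = (1/(-975 + 645) + 2019784)/(-1776586 - 3118906) = (1/(-330) + 2019784)/(-4895492) = (-1/330 + 2019784)*(-1/4895492) = (666528719/330)*(-1/4895492) = -666528719/1615512360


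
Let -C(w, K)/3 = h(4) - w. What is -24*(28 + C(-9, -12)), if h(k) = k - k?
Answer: -24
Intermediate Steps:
h(k) = 0
C(w, K) = 3*w (C(w, K) = -3*(0 - w) = -(-3)*w = 3*w)
-24*(28 + C(-9, -12)) = -24*(28 + 3*(-9)) = -24*(28 - 27) = -24*1 = -24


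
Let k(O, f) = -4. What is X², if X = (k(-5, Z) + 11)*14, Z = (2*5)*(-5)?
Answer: 9604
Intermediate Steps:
Z = -50 (Z = 10*(-5) = -50)
X = 98 (X = (-4 + 11)*14 = 7*14 = 98)
X² = 98² = 9604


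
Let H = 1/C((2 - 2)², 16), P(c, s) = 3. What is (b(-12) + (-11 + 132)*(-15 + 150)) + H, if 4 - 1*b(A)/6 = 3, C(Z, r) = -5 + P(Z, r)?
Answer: 32681/2 ≈ 16341.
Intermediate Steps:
C(Z, r) = -2 (C(Z, r) = -5 + 3 = -2)
b(A) = 6 (b(A) = 24 - 6*3 = 24 - 18 = 6)
H = -½ (H = 1/(-2) = -½ ≈ -0.50000)
(b(-12) + (-11 + 132)*(-15 + 150)) + H = (6 + (-11 + 132)*(-15 + 150)) - ½ = (6 + 121*135) - ½ = (6 + 16335) - ½ = 16341 - ½ = 32681/2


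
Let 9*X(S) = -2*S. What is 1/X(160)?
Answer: -9/320 ≈ -0.028125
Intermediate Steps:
X(S) = -2*S/9 (X(S) = (-2*S)/9 = -2*S/9)
1/X(160) = 1/(-2/9*160) = 1/(-320/9) = -9/320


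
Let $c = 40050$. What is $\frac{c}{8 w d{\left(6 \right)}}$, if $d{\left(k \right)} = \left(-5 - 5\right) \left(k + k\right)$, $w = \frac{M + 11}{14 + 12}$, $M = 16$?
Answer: $- \frac{5785}{144} \approx -40.174$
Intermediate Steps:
$w = \frac{27}{26}$ ($w = \frac{16 + 11}{14 + 12} = \frac{27}{26} \approx 1.0385$)
$d{\left(k \right)} = - 20 k$ ($d{\left(k \right)} = - 10 \cdot 2 k = - 20 k$)
$\frac{c}{8 w d{\left(6 \right)}} = \frac{40050}{8 \cdot \frac{27}{26} \left(\left(-20\right) 6\right)} = \frac{40050}{\frac{108}{13} \left(-120\right)} = \frac{40050}{- \frac{12960}{13}} = 40050 \left(- \frac{13}{12960}\right) = - \frac{5785}{144}$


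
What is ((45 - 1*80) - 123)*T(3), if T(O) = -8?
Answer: 1264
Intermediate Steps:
((45 - 1*80) - 123)*T(3) = ((45 - 1*80) - 123)*(-8) = ((45 - 80) - 123)*(-8) = (-35 - 123)*(-8) = -158*(-8) = 1264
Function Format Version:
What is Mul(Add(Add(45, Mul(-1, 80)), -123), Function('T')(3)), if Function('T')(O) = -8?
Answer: 1264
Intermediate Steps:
Mul(Add(Add(45, Mul(-1, 80)), -123), Function('T')(3)) = Mul(Add(Add(45, Mul(-1, 80)), -123), -8) = Mul(Add(Add(45, -80), -123), -8) = Mul(Add(-35, -123), -8) = Mul(-158, -8) = 1264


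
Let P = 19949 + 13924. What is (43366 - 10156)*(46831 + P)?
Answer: 2680179840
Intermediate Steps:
P = 33873
(43366 - 10156)*(46831 + P) = (43366 - 10156)*(46831 + 33873) = 33210*80704 = 2680179840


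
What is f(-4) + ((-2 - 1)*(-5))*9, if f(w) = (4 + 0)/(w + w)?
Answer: 269/2 ≈ 134.50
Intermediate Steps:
f(w) = 2/w (f(w) = 4/((2*w)) = 4*(1/(2*w)) = 2/w)
f(-4) + ((-2 - 1)*(-5))*9 = 2/(-4) + ((-2 - 1)*(-5))*9 = 2*(-¼) - 3*(-5)*9 = -½ + 15*9 = -½ + 135 = 269/2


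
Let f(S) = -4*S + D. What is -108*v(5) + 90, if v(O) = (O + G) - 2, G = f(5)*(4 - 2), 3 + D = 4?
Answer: 3870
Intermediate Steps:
D = 1 (D = -3 + 4 = 1)
f(S) = 1 - 4*S (f(S) = -4*S + 1 = 1 - 4*S)
G = -38 (G = (1 - 4*5)*(4 - 2) = (1 - 20)*2 = -19*2 = -38)
v(O) = -40 + O (v(O) = (O - 38) - 2 = (-38 + O) - 2 = -40 + O)
-108*v(5) + 90 = -108*(-40 + 5) + 90 = -108*(-35) + 90 = 3780 + 90 = 3870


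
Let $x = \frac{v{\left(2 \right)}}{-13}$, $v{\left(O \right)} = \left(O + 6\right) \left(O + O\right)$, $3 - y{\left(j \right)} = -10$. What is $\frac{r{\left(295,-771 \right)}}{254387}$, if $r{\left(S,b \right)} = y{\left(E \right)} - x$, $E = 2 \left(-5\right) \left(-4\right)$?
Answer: $\frac{201}{3307031} \approx 6.078 \cdot 10^{-5}$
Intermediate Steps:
$E = 40$ ($E = \left(-10\right) \left(-4\right) = 40$)
$y{\left(j \right)} = 13$ ($y{\left(j \right)} = 3 - -10 = 3 + 10 = 13$)
$v{\left(O \right)} = 2 O \left(6 + O\right)$ ($v{\left(O \right)} = \left(6 + O\right) 2 O = 2 O \left(6 + O\right)$)
$x = - \frac{32}{13}$ ($x = \frac{2 \cdot 2 \left(6 + 2\right)}{-13} = 2 \cdot 2 \cdot 8 \left(- \frac{1}{13}\right) = 32 \left(- \frac{1}{13}\right) = - \frac{32}{13} \approx -2.4615$)
$r{\left(S,b \right)} = \frac{201}{13}$ ($r{\left(S,b \right)} = 13 - - \frac{32}{13} = 13 + \frac{32}{13} = \frac{201}{13}$)
$\frac{r{\left(295,-771 \right)}}{254387} = \frac{201}{13 \cdot 254387} = \frac{201}{13} \cdot \frac{1}{254387} = \frac{201}{3307031}$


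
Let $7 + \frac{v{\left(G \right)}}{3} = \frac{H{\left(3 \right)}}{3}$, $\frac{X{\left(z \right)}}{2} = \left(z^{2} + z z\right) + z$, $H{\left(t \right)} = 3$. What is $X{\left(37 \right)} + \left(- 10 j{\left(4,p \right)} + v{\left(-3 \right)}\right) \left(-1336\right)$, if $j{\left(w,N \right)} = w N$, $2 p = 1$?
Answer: $56318$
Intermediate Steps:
$p = \frac{1}{2}$ ($p = \frac{1}{2} \cdot 1 = \frac{1}{2} \approx 0.5$)
$X{\left(z \right)} = 2 z + 4 z^{2}$ ($X{\left(z \right)} = 2 \left(\left(z^{2} + z z\right) + z\right) = 2 \left(\left(z^{2} + z^{2}\right) + z\right) = 2 \left(2 z^{2} + z\right) = 2 \left(z + 2 z^{2}\right) = 2 z + 4 z^{2}$)
$j{\left(w,N \right)} = N w$
$v{\left(G \right)} = -18$ ($v{\left(G \right)} = -21 + 3 \cdot \frac{3}{3} = -21 + 3 \cdot 3 \cdot \frac{1}{3} = -21 + 3 \cdot 1 = -21 + 3 = -18$)
$X{\left(37 \right)} + \left(- 10 j{\left(4,p \right)} + v{\left(-3 \right)}\right) \left(-1336\right) = 2 \cdot 37 \left(1 + 2 \cdot 37\right) + \left(- 10 \cdot \frac{1}{2} \cdot 4 - 18\right) \left(-1336\right) = 2 \cdot 37 \left(1 + 74\right) + \left(\left(-10\right) 2 - 18\right) \left(-1336\right) = 2 \cdot 37 \cdot 75 + \left(-20 - 18\right) \left(-1336\right) = 5550 - -50768 = 5550 + 50768 = 56318$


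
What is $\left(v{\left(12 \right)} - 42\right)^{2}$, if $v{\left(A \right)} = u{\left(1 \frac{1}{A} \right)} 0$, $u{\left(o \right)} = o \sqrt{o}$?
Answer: $1764$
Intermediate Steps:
$u{\left(o \right)} = o^{\frac{3}{2}}$
$v{\left(A \right)} = 0$ ($v{\left(A \right)} = \left(1 \frac{1}{A}\right)^{\frac{3}{2}} \cdot 0 = \left(\frac{1}{A}\right)^{\frac{3}{2}} \cdot 0 = 0$)
$\left(v{\left(12 \right)} - 42\right)^{2} = \left(0 - 42\right)^{2} = \left(-42\right)^{2} = 1764$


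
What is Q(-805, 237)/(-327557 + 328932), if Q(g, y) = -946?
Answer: -86/125 ≈ -0.68800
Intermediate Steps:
Q(-805, 237)/(-327557 + 328932) = -946/(-327557 + 328932) = -946/1375 = -946*1/1375 = -86/125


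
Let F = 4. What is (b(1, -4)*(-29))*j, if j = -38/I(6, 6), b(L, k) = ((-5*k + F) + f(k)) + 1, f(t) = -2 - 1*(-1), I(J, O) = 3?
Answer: 8816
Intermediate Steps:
f(t) = -1 (f(t) = -2 + 1 = -1)
b(L, k) = 4 - 5*k (b(L, k) = ((-5*k + 4) - 1) + 1 = ((4 - 5*k) - 1) + 1 = (3 - 5*k) + 1 = 4 - 5*k)
j = -38/3 ≈ -12.667
(b(1, -4)*(-29))*j = ((4 - 5*(-4))*(-29))*(-38/3) = ((4 + 20)*(-29))*(-38/3) = (24*(-29))*(-38/3) = -696*(-38/3) = 8816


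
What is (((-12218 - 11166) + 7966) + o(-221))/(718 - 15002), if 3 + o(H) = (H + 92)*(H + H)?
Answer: -41597/14284 ≈ -2.9121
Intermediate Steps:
o(H) = -3 + 2*H*(92 + H) (o(H) = -3 + (H + 92)*(H + H) = -3 + (92 + H)*(2*H) = -3 + 2*H*(92 + H))
(((-12218 - 11166) + 7966) + o(-221))/(718 - 15002) = (((-12218 - 11166) + 7966) + (-3 + 2*(-221)**2 + 184*(-221)))/(718 - 15002) = ((-23384 + 7966) + (-3 + 2*48841 - 40664))/(-14284) = (-15418 + (-3 + 97682 - 40664))*(-1/14284) = (-15418 + 57015)*(-1/14284) = 41597*(-1/14284) = -41597/14284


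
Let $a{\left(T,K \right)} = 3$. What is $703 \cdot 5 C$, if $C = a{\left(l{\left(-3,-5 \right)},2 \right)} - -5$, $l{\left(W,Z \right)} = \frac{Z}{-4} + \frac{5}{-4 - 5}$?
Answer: $28120$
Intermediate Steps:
$l{\left(W,Z \right)} = - \frac{5}{9} - \frac{Z}{4}$ ($l{\left(W,Z \right)} = Z \left(- \frac{1}{4}\right) + \frac{5}{-9} = - \frac{Z}{4} + 5 \left(- \frac{1}{9}\right) = - \frac{Z}{4} - \frac{5}{9} = - \frac{5}{9} - \frac{Z}{4}$)
$C = 8$ ($C = 3 - -5 = 3 + 5 = 8$)
$703 \cdot 5 C = 703 \cdot 5 \cdot 8 = 703 \cdot 40 = 28120$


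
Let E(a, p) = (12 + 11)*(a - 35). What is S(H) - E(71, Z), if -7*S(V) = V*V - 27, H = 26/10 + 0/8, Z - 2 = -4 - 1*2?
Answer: -144394/175 ≈ -825.11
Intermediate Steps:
Z = -4 (Z = 2 + (-4 - 1*2) = 2 + (-4 - 2) = 2 - 6 = -4)
H = 13/5 (H = 26*(1/10) + 0*(1/8) = 13/5 + 0 = 13/5 ≈ 2.6000)
E(a, p) = -805 + 23*a (E(a, p) = 23*(-35 + a) = -805 + 23*a)
S(V) = 27/7 - V**2/7 (S(V) = -(V*V - 27)/7 = -(V**2 - 27)/7 = -(-27 + V**2)/7 = 27/7 - V**2/7)
S(H) - E(71, Z) = (27/7 - (13/5)**2/7) - (-805 + 23*71) = (27/7 - 1/7*169/25) - (-805 + 1633) = (27/7 - 169/175) - 1*828 = 506/175 - 828 = -144394/175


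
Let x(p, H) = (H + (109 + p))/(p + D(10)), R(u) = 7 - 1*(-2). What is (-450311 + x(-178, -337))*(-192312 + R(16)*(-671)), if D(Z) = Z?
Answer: 357276631251/4 ≈ 8.9319e+10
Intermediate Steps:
R(u) = 9 (R(u) = 7 + 2 = 9)
x(p, H) = (109 + H + p)/(10 + p) (x(p, H) = (H + (109 + p))/(p + 10) = (109 + H + p)/(10 + p))
(-450311 + x(-178, -337))*(-192312 + R(16)*(-671)) = (-450311 + (109 - 337 - 178)/(10 - 178))*(-192312 + 9*(-671)) = (-450311 - 406/(-168))*(-192312 - 6039) = (-450311 - 1/168*(-406))*(-198351) = (-450311 + 29/12)*(-198351) = -5403703/12*(-198351) = 357276631251/4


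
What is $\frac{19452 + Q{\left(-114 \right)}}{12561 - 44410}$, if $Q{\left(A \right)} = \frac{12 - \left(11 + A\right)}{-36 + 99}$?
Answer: $- \frac{1225591}{2006487} \approx -0.61081$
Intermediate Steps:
$Q{\left(A \right)} = \frac{1}{63} - \frac{A}{63}$ ($Q{\left(A \right)} = \frac{1 - A}{63} = \left(1 - A\right) \frac{1}{63} = \frac{1}{63} - \frac{A}{63}$)
$\frac{19452 + Q{\left(-114 \right)}}{12561 - 44410} = \frac{19452 + \left(\frac{1}{63} - - \frac{38}{21}\right)}{12561 - 44410} = \frac{19452 + \left(\frac{1}{63} + \frac{38}{21}\right)}{-31849} = \left(19452 + \frac{115}{63}\right) \left(- \frac{1}{31849}\right) = \frac{1225591}{63} \left(- \frac{1}{31849}\right) = - \frac{1225591}{2006487}$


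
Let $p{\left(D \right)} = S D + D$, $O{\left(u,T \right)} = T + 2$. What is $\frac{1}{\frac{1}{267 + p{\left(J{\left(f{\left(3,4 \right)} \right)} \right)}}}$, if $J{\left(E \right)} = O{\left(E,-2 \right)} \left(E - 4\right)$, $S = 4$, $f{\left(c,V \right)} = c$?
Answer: $267$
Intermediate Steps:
$O{\left(u,T \right)} = 2 + T$
$J{\left(E \right)} = 0$ ($J{\left(E \right)} = \left(2 - 2\right) \left(E - 4\right) = 0 \left(-4 + E\right) = 0$)
$p{\left(D \right)} = 5 D$ ($p{\left(D \right)} = 4 D + D = 5 D$)
$\frac{1}{\frac{1}{267 + p{\left(J{\left(f{\left(3,4 \right)} \right)} \right)}}} = \frac{1}{\frac{1}{267 + 5 \cdot 0}} = \frac{1}{\frac{1}{267 + 0}} = \frac{1}{\frac{1}{267}} = 267$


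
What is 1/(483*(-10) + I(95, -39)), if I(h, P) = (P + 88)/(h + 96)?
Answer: -191/922481 ≈ -0.00020705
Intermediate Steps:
I(h, P) = (88 + P)/(96 + h)
1/(483*(-10) + I(95, -39)) = 1/(483*(-10) + (88 - 39)/(96 + 95)) = 1/(-4830 + 49/191) = 1/(-922481/191) = -191/922481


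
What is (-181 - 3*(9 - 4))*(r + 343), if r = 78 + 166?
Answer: -115052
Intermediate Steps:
r = 244
(-181 - 3*(9 - 4))*(r + 343) = (-181 - 3*(9 - 4))*(244 + 343) = (-181 - 3*5)*587 = (-181 - 15)*587 = -196*587 = -115052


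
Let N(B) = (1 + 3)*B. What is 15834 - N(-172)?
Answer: 16522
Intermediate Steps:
N(B) = 4*B
15834 - N(-172) = 15834 - 4*(-172) = 15834 - 1*(-688) = 15834 + 688 = 16522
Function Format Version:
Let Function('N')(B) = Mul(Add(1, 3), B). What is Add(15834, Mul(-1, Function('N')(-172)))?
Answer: 16522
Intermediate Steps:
Function('N')(B) = Mul(4, B)
Add(15834, Mul(-1, Function('N')(-172))) = Add(15834, Mul(-1, Mul(4, -172))) = Add(15834, Mul(-1, -688)) = Add(15834, 688) = 16522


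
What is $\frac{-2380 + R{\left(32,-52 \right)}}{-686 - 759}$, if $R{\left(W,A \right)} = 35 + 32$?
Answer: $\frac{2313}{1445} \approx 1.6007$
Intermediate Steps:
$R{\left(W,A \right)} = 67$
$\frac{-2380 + R{\left(32,-52 \right)}}{-686 - 759} = \frac{-2380 + 67}{-686 - 759} = - \frac{2313}{-1445} = \left(-2313\right) \left(- \frac{1}{1445}\right) = \frac{2313}{1445}$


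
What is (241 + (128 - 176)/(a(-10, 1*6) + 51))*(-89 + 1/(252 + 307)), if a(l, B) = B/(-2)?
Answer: -11940000/559 ≈ -21360.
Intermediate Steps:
a(l, B) = -B/2 (a(l, B) = B*(-1/2) = -B/2)
(241 + (128 - 176)/(a(-10, 1*6) + 51))*(-89 + 1/(252 + 307)) = (241 + (128 - 176)/(-6/2 + 51))*(-89 + 1/(252 + 307)) = (241 - 48/(-1/2*6 + 51))*(-89 + 1/559) = (241 - 48/(-3 + 51))*(-89 + 1/559) = (241 - 48/48)*(-49750/559) = (241 - 48*1/48)*(-49750/559) = (241 - 1)*(-49750/559) = 240*(-49750/559) = -11940000/559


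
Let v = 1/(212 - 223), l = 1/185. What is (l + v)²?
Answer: 30276/4141225 ≈ 0.0073109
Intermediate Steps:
l = 1/185 ≈ 0.0054054
v = -1/11 (v = 1/(-11) = -1/11 ≈ -0.090909)
(l + v)² = (1/185 - 1/11)² = (-174/2035)² = 30276/4141225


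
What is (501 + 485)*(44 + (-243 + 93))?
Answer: -104516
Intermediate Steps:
(501 + 485)*(44 + (-243 + 93)) = 986*(44 - 150) = 986*(-106) = -104516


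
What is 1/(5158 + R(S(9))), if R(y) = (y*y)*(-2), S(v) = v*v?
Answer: -1/7964 ≈ -0.00012557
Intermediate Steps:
S(v) = v²
R(y) = -2*y² (R(y) = y²*(-2) = -2*y²)
1/(5158 + R(S(9))) = 1/(5158 - 2*(9²)²) = 1/(5158 - 2*81²) = 1/(5158 - 2*6561) = 1/(5158 - 13122) = 1/(-7964) = -1/7964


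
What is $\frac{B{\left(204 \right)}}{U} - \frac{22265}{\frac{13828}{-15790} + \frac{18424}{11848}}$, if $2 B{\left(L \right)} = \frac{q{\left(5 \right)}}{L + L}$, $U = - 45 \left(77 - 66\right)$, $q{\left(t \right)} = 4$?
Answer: $- \frac{8762822286198017}{267346266660} \approx -32777.0$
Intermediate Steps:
$U = -495$ ($U = \left(-45\right) 11 = -495$)
$B{\left(L \right)} = \frac{1}{L}$ ($B{\left(L \right)} = \frac{4 \frac{1}{L + L}}{2} = \frac{4 \frac{1}{2 L}}{2} = \frac{2 \frac{1}{L}}{2} = \frac{1}{L}$)
$\frac{B{\left(204 \right)}}{U} - \frac{22265}{\frac{13828}{-15790} + \frac{18424}{11848}} = \frac{1}{204 \left(-495\right)} - \frac{22265}{\frac{13828}{-15790} + \frac{18424}{11848}} = \frac{1}{204} \left(- \frac{1}{495}\right) - \frac{22265}{13828 \left(- \frac{1}{15790}\right) + 18424 \cdot \frac{1}{11848}} = - \frac{1}{100980} - \frac{22265}{- \frac{6914}{7895} + \frac{2303}{1481}} = - \frac{1}{100980} - \frac{22265}{\frac{7942551}{11692495}} = - \frac{1}{100980} - \frac{260333401175}{7942551} = - \frac{8762822286198017}{267346266660}$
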